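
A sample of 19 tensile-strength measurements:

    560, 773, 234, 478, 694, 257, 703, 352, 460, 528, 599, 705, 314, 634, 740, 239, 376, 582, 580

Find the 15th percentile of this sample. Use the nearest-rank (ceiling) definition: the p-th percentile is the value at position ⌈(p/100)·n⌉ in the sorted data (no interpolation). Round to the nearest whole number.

257

Sorted: 234, 239, 257, 314, 352, 376, 460, 478, 528, 560, 580, 582, 599, 634, 694, 703, 705, 740, 773.
n = 19.
Position = ⌈15/100 · 19⌉ = ⌈2.85⌉ = 3.
The value at rank 3 is 257.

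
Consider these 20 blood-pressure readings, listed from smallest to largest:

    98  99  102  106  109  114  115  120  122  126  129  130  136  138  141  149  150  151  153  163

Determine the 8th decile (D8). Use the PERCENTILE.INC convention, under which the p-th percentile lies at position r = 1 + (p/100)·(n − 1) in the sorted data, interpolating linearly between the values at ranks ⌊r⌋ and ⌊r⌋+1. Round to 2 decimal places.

149.20

n = 20.
r = 1 + (80/100)·(20 − 1) = 1 + 15.2 = 16.2.
Rank 16 is 149 and rank 17 is 150.
Interpolate: 149 + 0.2·(150 − 149) = 149 + 0.2·1 = 149.2.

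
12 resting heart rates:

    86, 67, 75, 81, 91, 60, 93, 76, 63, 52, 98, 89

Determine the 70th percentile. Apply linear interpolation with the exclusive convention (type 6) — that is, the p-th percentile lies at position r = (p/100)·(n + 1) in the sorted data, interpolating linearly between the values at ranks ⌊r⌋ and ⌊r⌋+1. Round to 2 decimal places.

Sorted: 52, 60, 63, 67, 75, 76, 81, 86, 89, 91, 93, 98.
n = 12.
r = (70/100)·(12 + 1) = 9.1.
Rank 9 is 89 and rank 10 is 91.
Interpolate: 89 + 0.1·(91 − 89) = 89 + 0.1·2 = 89.2.

89.20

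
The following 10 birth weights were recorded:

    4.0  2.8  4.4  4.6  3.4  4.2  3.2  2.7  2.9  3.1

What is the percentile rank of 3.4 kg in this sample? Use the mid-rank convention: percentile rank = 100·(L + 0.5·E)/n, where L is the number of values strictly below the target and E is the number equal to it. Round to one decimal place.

Sorted: 2.7, 2.8, 2.9, 3.1, 3.2, 3.4, 4.0, 4.2, 4.4, 4.6.
Count below 3.4: L = 5; count equal: E = 1; n = 10.
Percentile rank = 100·(5 + 0.5·1)/10 = 100·5.5/10 = 55.

55.0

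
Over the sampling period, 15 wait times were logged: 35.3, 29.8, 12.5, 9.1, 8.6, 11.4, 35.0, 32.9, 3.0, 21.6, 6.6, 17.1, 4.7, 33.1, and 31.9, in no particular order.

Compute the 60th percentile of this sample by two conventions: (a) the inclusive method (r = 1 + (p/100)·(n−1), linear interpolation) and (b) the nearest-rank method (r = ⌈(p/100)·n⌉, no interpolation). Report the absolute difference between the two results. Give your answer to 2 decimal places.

3.28

Sorted: 3.0, 4.7, 6.6, 8.6, 9.1, 11.4, 12.5, 17.1, 21.6, 29.8, 31.9, 32.9, 33.1, 35.0, 35.3.
n = 15.
(a) r = 9.4; between ranks 9 (21.6) and 10 (29.8): 24.88.
(b) the nearest-rank method: rank 9 → 21.6.
|24.88 − 21.6| = 3.28.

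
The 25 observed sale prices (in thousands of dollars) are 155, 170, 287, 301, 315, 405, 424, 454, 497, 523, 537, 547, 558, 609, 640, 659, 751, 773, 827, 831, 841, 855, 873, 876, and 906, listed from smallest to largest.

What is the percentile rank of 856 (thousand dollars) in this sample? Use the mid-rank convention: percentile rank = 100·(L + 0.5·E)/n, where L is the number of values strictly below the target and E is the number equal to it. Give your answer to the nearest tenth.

88.0

Count below 856: L = 22; count equal: E = 0; n = 25.
Percentile rank = 100·(22 + 0.5·0)/25 = 100·22/25 = 88.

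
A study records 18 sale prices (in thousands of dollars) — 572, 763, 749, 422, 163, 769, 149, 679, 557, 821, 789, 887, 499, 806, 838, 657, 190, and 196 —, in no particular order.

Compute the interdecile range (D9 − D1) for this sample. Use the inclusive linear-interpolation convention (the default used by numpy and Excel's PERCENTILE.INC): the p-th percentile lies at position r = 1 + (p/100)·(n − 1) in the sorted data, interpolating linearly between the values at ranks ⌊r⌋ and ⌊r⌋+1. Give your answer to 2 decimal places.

Sorted: 149, 163, 190, 196, 422, 499, 557, 572, 657, 679, 749, 763, 769, 789, 806, 821, 838, 887.
n = 18.
P10: r = 2.7; ranks 2–3 are 163, 190; interpolating gives 181.9.
P90: r = 16.3; ranks 16–17 are 821, 838; interpolating gives 826.1.
Difference: 826.1 − 181.9 = 644.2.

644.20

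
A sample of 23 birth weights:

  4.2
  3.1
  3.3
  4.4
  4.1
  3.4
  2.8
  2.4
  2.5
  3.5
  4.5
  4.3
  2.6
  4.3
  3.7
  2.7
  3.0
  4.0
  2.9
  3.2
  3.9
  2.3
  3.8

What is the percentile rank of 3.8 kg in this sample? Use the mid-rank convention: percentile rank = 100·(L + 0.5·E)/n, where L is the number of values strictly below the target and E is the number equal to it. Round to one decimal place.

63.0

Sorted: 2.3, 2.4, 2.5, 2.6, 2.7, 2.8, 2.9, 3.0, 3.1, 3.2, 3.3, 3.4, 3.5, 3.7, 3.8, 3.9, 4.0, 4.1, 4.2, 4.3, 4.3, 4.4, 4.5.
Count below 3.8: L = 14; count equal: E = 1; n = 23.
Percentile rank = 100·(14 + 0.5·1)/23 = 100·14.5/23 = 63.04.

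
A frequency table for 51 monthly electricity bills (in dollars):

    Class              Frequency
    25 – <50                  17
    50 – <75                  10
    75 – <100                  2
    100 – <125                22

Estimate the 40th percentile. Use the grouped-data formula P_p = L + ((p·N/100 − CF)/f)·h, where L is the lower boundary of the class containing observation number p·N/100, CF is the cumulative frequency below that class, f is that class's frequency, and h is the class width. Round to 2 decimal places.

N = 51; target position k = 40/100 · 51 = 20.4.
Cumulative frequencies: 17, 27, 29, 51.
Observation 20.4 falls in the class 50 – <75.
L = 50, CF = 17, f = 10, h = 25.
P40 = 50 + ((20.4 − 17)/10)·25 = 50 + 8.5 = 58.5.

58.50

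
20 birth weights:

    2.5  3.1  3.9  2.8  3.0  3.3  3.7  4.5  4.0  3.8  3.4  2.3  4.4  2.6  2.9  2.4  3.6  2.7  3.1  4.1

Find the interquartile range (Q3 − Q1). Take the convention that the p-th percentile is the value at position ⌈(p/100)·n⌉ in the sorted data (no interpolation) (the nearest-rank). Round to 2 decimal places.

1.10

Sorted: 2.3, 2.4, 2.5, 2.6, 2.7, 2.8, 2.9, 3.0, 3.1, 3.1, 3.3, 3.4, 3.6, 3.7, 3.8, 3.9, 4.0, 4.1, 4.4, 4.5.
n = 20.
P25: rank ⌈25/100·20⌉ = 5 → 2.7.
P75: rank ⌈75/100·20⌉ = 15 → 3.8.
Difference: 3.8 − 2.7 = 1.1.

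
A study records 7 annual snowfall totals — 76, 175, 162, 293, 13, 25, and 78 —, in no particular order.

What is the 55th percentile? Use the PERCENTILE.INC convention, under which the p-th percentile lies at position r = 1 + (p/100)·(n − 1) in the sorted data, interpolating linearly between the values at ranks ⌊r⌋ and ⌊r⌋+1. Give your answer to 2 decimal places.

Sorted: 13, 25, 76, 78, 162, 175, 293.
n = 7.
r = 1 + (55/100)·(7 − 1) = 1 + 3.3 = 4.3.
Rank 4 is 78 and rank 5 is 162.
Interpolate: 78 + 0.3·(162 − 78) = 78 + 0.3·84 = 103.2.

103.20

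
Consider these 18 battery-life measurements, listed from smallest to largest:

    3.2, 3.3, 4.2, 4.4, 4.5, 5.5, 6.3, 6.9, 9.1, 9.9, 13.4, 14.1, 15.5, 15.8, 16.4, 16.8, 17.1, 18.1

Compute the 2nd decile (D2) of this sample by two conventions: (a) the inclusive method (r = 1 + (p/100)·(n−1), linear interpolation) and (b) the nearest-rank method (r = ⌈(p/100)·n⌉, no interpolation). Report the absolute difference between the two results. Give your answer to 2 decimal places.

n = 18.
(a) r = 4.4; between ranks 4 (4.4) and 5 (4.5): 4.44.
(b) the nearest-rank method: rank 4 → 4.4.
|4.44 − 4.4| = 0.04.

0.04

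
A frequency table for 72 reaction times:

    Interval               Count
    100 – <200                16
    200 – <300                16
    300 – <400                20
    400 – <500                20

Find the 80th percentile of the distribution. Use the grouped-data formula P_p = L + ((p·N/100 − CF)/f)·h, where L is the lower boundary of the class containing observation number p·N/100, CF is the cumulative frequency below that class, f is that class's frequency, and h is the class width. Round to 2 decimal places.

N = 72; target position k = 80/100 · 72 = 57.6.
Cumulative frequencies: 16, 32, 52, 72.
Observation 57.6 falls in the class 400 – <500.
L = 400, CF = 52, f = 20, h = 100.
P80 = 400 + ((57.6 − 52)/20)·100 = 400 + 28 = 428.

428.00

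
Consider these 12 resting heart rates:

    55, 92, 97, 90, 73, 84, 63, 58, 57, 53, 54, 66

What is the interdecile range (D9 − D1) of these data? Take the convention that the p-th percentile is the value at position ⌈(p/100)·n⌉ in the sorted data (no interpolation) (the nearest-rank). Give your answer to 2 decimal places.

Sorted: 53, 54, 55, 57, 58, 63, 66, 73, 84, 90, 92, 97.
n = 12.
P10: rank ⌈10/100·12⌉ = 2 → 54.
P90: rank ⌈90/100·12⌉ = 11 → 92.
Difference: 92 − 54 = 38.

38.00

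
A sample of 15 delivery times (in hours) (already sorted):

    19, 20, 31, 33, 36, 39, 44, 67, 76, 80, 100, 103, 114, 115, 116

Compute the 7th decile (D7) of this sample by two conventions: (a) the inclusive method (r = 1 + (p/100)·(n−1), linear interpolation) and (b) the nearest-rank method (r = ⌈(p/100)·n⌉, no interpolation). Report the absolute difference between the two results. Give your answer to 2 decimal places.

n = 15.
(a) r = 10.8; between ranks 10 (80) and 11 (100): 96.
(b) the nearest-rank method: rank 11 → 100.
|96 − 100| = 4.

4.00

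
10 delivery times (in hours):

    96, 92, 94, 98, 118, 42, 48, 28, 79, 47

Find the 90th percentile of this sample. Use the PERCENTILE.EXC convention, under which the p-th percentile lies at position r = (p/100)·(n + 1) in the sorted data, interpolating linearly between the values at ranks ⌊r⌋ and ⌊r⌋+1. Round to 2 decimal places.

116.00

Sorted: 28, 42, 47, 48, 79, 92, 94, 96, 98, 118.
n = 10.
r = (90/100)·(10 + 1) = 9.9.
Rank 9 is 98 and rank 10 is 118.
Interpolate: 98 + 0.9·(118 − 98) = 98 + 0.9·20 = 116.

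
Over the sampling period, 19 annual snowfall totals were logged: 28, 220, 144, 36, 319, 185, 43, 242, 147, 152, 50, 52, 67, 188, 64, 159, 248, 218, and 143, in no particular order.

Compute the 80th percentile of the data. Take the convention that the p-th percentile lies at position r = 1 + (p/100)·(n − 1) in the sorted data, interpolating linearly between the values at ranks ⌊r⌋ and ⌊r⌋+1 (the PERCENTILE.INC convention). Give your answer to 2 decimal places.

218.80

Sorted: 28, 36, 43, 50, 52, 64, 67, 143, 144, 147, 152, 159, 185, 188, 218, 220, 242, 248, 319.
n = 19.
r = 1 + (80/100)·(19 − 1) = 1 + 14.4 = 15.4.
Rank 15 is 218 and rank 16 is 220.
Interpolate: 218 + 0.4·(220 − 218) = 218 + 0.4·2 = 218.8.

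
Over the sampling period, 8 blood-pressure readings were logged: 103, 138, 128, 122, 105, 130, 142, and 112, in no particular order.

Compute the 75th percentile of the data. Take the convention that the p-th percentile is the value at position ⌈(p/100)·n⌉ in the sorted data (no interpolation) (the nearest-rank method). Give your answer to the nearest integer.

Sorted: 103, 105, 112, 122, 128, 130, 138, 142.
n = 8.
Position = ⌈75/100 · 8⌉ = ⌈6⌉ = 6.
The value at rank 6 is 130.

130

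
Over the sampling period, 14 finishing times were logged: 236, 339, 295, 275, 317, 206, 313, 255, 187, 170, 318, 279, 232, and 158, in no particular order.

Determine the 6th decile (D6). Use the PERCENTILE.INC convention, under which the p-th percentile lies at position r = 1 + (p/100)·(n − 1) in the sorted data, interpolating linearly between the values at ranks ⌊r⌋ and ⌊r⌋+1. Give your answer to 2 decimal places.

278.20

Sorted: 158, 170, 187, 206, 232, 236, 255, 275, 279, 295, 313, 317, 318, 339.
n = 14.
r = 1 + (60/100)·(14 − 1) = 1 + 7.8 = 8.8.
Rank 8 is 275 and rank 9 is 279.
Interpolate: 275 + 0.8·(279 − 275) = 275 + 0.8·4 = 278.2.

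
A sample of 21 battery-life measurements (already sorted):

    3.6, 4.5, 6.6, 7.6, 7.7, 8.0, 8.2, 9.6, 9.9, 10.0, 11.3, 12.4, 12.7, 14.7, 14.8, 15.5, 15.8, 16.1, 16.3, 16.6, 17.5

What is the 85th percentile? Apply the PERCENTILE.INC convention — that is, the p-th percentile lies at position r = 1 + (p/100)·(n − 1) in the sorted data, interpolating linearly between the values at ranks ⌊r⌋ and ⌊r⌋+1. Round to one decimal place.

16.1

n = 21.
r = 1 + (85/100)·(21 − 1) = 1 + 17 = 18.
r is an integer, so P85 is the value at rank 18: 16.1.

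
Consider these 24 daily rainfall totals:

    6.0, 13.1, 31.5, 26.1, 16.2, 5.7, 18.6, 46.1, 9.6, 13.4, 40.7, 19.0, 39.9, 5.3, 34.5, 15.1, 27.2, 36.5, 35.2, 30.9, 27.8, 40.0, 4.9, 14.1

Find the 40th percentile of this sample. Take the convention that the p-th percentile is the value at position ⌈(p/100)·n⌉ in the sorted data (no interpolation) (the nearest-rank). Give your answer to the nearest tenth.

Sorted: 4.9, 5.3, 5.7, 6.0, 9.6, 13.1, 13.4, 14.1, 15.1, 16.2, 18.6, 19.0, 26.1, 27.2, 27.8, 30.9, 31.5, 34.5, 35.2, 36.5, 39.9, 40.0, 40.7, 46.1.
n = 24.
Position = ⌈40/100 · 24⌉ = ⌈9.6⌉ = 10.
The value at rank 10 is 16.2.

16.2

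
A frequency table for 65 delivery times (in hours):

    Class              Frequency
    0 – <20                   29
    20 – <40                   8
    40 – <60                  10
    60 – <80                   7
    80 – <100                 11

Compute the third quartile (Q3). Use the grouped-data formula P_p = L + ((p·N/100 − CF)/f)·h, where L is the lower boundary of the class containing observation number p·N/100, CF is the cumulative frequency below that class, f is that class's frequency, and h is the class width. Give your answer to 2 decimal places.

N = 65; target position k = 75/100 · 65 = 48.75.
Cumulative frequencies: 29, 37, 47, 54, 65.
Observation 48.75 falls in the class 60 – <80.
L = 60, CF = 47, f = 7, h = 20.
P75 = 60 + ((48.75 − 47)/7)·20 = 60 + 5 = 65.

65.00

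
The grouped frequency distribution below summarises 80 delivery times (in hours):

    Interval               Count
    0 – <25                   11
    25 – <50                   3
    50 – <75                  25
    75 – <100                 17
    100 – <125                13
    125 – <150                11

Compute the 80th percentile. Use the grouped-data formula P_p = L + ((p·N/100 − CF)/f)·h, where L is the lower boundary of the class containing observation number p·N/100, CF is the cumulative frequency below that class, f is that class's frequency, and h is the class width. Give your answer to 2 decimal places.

N = 80; target position k = 80/100 · 80 = 64.
Cumulative frequencies: 11, 14, 39, 56, 69, 80.
Observation 64 falls in the class 100 – <125.
L = 100, CF = 56, f = 13, h = 25.
P80 = 100 + ((64 − 56)/13)·25 = 100 + 15.3846 = 115.385.

115.38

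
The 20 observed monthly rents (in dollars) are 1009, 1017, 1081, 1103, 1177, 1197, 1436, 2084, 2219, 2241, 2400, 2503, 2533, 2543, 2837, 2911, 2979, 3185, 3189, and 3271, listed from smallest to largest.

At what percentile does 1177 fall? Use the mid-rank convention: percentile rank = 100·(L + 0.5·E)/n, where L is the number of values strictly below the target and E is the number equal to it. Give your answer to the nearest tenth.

22.5

Count below 1177: L = 4; count equal: E = 1; n = 20.
Percentile rank = 100·(4 + 0.5·1)/20 = 100·4.5/20 = 22.5.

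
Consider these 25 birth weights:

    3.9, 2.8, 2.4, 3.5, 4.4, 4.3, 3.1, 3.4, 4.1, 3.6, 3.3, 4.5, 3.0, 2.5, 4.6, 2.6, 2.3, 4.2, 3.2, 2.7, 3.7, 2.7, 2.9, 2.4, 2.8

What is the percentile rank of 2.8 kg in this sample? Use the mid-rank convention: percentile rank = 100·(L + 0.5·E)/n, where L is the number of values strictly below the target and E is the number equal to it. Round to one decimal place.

32.0

Sorted: 2.3, 2.4, 2.4, 2.5, 2.6, 2.7, 2.7, 2.8, 2.8, 2.9, 3.0, 3.1, 3.2, 3.3, 3.4, 3.5, 3.6, 3.7, 3.9, 4.1, 4.2, 4.3, 4.4, 4.5, 4.6.
Count below 2.8: L = 7; count equal: E = 2; n = 25.
Percentile rank = 100·(7 + 0.5·2)/25 = 100·8/25 = 32.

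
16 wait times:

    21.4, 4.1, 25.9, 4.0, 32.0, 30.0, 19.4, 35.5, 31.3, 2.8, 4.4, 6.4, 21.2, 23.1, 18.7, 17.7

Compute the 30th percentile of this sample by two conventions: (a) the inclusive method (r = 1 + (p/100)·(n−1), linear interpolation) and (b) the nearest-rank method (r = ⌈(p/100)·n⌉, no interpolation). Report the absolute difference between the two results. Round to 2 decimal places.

Sorted: 2.8, 4.0, 4.1, 4.4, 6.4, 17.7, 18.7, 19.4, 21.2, 21.4, 23.1, 25.9, 30.0, 31.3, 32.0, 35.5.
n = 16.
(a) r = 5.5; between ranks 5 (6.4) and 6 (17.7): 12.05.
(b) the nearest-rank method: rank 5 → 6.4.
|12.05 − 6.4| = 5.65.

5.65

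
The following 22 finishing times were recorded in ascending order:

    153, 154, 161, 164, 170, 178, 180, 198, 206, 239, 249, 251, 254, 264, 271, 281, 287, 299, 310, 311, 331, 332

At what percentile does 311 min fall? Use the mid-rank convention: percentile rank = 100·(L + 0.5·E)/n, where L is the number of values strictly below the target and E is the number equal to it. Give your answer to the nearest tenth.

Count below 311: L = 19; count equal: E = 1; n = 22.
Percentile rank = 100·(19 + 0.5·1)/22 = 100·19.5/22 = 88.64.

88.6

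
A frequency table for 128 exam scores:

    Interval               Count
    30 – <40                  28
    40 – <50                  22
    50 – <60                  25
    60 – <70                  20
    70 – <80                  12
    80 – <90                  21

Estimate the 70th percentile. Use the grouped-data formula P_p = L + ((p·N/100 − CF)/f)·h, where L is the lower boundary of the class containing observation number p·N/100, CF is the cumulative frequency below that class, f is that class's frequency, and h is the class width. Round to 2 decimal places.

67.30

N = 128; target position k = 70/100 · 128 = 89.6.
Cumulative frequencies: 28, 50, 75, 95, 107, 128.
Observation 89.6 falls in the class 60 – <70.
L = 60, CF = 75, f = 20, h = 10.
P70 = 60 + ((89.6 − 75)/20)·10 = 60 + 7.3 = 67.3.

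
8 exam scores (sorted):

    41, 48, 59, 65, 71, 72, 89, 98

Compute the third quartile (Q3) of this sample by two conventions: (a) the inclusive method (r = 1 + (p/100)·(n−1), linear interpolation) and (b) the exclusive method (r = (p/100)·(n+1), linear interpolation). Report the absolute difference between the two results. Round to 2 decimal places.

n = 8.
(a) r = 6.25; between ranks 6 (72) and 7 (89): 76.25.
(b) r = 6.75; between ranks 6 (72) and 7 (89): 84.75.
|76.25 − 84.75| = 8.5.

8.50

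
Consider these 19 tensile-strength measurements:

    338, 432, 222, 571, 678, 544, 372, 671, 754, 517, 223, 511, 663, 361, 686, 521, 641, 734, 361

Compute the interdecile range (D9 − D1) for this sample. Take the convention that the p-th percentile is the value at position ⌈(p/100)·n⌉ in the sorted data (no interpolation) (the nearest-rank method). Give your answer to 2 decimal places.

511.00

Sorted: 222, 223, 338, 361, 361, 372, 432, 511, 517, 521, 544, 571, 641, 663, 671, 678, 686, 734, 754.
n = 19.
P10: rank ⌈10/100·19⌉ = 2 → 223.
P90: rank ⌈90/100·19⌉ = 18 → 734.
Difference: 734 − 223 = 511.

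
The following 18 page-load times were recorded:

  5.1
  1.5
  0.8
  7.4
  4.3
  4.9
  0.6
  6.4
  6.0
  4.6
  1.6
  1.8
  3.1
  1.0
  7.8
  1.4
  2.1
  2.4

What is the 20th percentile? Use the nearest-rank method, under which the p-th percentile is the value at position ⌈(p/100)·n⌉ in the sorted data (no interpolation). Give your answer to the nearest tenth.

1.4

Sorted: 0.6, 0.8, 1.0, 1.4, 1.5, 1.6, 1.8, 2.1, 2.4, 3.1, 4.3, 4.6, 4.9, 5.1, 6.0, 6.4, 7.4, 7.8.
n = 18.
Position = ⌈20/100 · 18⌉ = ⌈3.6⌉ = 4.
The value at rank 4 is 1.4.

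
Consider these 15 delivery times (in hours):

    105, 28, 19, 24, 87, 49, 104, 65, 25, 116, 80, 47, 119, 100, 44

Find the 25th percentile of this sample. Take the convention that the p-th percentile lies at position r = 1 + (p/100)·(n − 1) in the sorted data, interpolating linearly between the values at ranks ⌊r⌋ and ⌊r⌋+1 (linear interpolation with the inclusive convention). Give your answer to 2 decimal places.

Sorted: 19, 24, 25, 28, 44, 47, 49, 65, 80, 87, 100, 104, 105, 116, 119.
n = 15.
r = 1 + (25/100)·(15 − 1) = 1 + 3.5 = 4.5.
Rank 4 is 28 and rank 5 is 44.
Interpolate: 28 + 0.5·(44 − 28) = 28 + 0.5·16 = 36.

36.00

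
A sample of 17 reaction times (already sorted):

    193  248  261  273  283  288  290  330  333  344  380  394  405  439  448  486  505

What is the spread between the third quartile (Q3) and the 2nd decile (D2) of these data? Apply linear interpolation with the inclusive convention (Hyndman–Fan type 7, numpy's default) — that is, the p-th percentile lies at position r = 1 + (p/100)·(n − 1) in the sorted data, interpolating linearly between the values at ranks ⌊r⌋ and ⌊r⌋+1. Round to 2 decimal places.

n = 17.
P20: r = 4.2; ranks 4–5 are 273, 283; interpolating gives 275.
P75: r = 13 (integer) → 405.
Difference: 405 − 275 = 130.

130.00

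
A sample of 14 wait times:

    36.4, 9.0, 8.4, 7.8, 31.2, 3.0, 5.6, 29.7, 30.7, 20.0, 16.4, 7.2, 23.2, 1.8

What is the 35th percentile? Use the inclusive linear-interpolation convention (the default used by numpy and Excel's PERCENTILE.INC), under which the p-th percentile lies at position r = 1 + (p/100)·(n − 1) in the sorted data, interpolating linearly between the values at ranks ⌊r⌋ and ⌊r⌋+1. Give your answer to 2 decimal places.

Sorted: 1.8, 3.0, 5.6, 7.2, 7.8, 8.4, 9.0, 16.4, 20.0, 23.2, 29.7, 30.7, 31.2, 36.4.
n = 14.
r = 1 + (35/100)·(14 − 1) = 1 + 4.55 = 5.55.
Rank 5 is 7.8 and rank 6 is 8.4.
Interpolate: 7.8 + 0.55·(8.4 − 7.8) = 7.8 + 0.55·0.6 = 8.13.

8.13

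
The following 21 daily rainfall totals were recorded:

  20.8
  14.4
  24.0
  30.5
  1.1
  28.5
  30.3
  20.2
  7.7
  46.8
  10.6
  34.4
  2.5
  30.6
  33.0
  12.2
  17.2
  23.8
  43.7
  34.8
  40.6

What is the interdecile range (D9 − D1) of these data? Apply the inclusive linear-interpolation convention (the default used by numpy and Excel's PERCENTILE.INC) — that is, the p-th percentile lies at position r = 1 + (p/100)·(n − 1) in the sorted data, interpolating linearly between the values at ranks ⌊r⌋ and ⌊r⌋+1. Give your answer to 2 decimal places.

32.90

Sorted: 1.1, 2.5, 7.7, 10.6, 12.2, 14.4, 17.2, 20.2, 20.8, 23.8, 24.0, 28.5, 30.3, 30.5, 30.6, 33.0, 34.4, 34.8, 40.6, 43.7, 46.8.
n = 21.
P10: r = 3 (integer) → 7.7.
P90: r = 19 (integer) → 40.6.
Difference: 40.6 − 7.7 = 32.9.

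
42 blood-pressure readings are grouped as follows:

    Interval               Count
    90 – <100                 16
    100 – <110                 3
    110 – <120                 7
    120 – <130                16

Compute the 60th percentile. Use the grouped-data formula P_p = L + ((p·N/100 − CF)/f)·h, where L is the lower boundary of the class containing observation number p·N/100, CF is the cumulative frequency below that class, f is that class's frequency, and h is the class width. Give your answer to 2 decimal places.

N = 42; target position k = 60/100 · 42 = 25.2.
Cumulative frequencies: 16, 19, 26, 42.
Observation 25.2 falls in the class 110 – <120.
L = 110, CF = 19, f = 7, h = 10.
P60 = 110 + ((25.2 − 19)/7)·10 = 110 + 8.85714 = 118.857.

118.86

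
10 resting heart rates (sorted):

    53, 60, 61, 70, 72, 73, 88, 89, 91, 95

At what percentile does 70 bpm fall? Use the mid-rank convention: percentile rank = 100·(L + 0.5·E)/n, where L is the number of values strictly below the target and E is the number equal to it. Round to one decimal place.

Count below 70: L = 3; count equal: E = 1; n = 10.
Percentile rank = 100·(3 + 0.5·1)/10 = 100·3.5/10 = 35.

35.0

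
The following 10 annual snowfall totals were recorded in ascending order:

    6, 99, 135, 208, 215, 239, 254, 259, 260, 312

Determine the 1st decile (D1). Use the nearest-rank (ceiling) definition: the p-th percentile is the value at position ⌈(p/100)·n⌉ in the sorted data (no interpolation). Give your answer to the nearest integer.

6

n = 10.
Position = ⌈10/100 · 10⌉ = ⌈1⌉ = 1.
The value at rank 1 is 6.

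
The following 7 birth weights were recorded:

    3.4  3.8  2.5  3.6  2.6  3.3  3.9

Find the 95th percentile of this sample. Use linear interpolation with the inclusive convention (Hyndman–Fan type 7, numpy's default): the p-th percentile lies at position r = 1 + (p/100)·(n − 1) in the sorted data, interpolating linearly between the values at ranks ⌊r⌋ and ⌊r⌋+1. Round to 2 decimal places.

3.87

Sorted: 2.5, 2.6, 3.3, 3.4, 3.6, 3.8, 3.9.
n = 7.
r = 1 + (95/100)·(7 − 1) = 1 + 5.7 = 6.7.
Rank 6 is 3.8 and rank 7 is 3.9.
Interpolate: 3.8 + 0.7·(3.9 − 3.8) = 3.8 + 0.7·0.1 = 3.87.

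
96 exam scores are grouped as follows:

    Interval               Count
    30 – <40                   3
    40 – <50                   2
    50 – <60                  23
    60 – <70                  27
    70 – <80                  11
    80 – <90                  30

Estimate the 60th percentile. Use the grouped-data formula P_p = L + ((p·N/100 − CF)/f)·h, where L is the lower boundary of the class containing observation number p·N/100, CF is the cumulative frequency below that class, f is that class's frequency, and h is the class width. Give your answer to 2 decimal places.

72.36

N = 96; target position k = 60/100 · 96 = 57.6.
Cumulative frequencies: 3, 5, 28, 55, 66, 96.
Observation 57.6 falls in the class 70 – <80.
L = 70, CF = 55, f = 11, h = 10.
P60 = 70 + ((57.6 − 55)/11)·10 = 70 + 2.36364 = 72.3636.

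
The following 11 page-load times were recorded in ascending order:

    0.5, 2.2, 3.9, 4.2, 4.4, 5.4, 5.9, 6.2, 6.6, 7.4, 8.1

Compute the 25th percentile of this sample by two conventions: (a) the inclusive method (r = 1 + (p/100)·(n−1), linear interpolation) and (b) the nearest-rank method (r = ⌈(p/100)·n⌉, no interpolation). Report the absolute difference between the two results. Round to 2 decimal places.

n = 11.
(a) r = 3.5; between ranks 3 (3.9) and 4 (4.2): 4.05.
(b) the nearest-rank method: rank 3 → 3.9.
|4.05 − 3.9| = 0.15.

0.15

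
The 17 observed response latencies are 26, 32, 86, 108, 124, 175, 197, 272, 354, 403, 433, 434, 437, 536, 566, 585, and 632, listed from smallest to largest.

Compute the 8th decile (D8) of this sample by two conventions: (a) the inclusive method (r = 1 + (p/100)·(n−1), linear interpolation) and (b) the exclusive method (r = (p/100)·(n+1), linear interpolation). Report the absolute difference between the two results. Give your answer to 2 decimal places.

31.80

n = 17.
(a) r = 13.8; between ranks 13 (437) and 14 (536): 516.2.
(b) r = 14.4; between ranks 14 (536) and 15 (566): 548.
|516.2 − 548| = 31.8.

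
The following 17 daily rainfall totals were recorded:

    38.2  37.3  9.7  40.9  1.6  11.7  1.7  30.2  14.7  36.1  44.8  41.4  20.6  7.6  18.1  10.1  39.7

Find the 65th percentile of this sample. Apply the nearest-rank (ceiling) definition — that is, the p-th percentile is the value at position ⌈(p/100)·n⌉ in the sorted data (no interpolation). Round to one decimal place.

Sorted: 1.6, 1.7, 7.6, 9.7, 10.1, 11.7, 14.7, 18.1, 20.6, 30.2, 36.1, 37.3, 38.2, 39.7, 40.9, 41.4, 44.8.
n = 17.
Position = ⌈65/100 · 17⌉ = ⌈11.05⌉ = 12.
The value at rank 12 is 37.3.

37.3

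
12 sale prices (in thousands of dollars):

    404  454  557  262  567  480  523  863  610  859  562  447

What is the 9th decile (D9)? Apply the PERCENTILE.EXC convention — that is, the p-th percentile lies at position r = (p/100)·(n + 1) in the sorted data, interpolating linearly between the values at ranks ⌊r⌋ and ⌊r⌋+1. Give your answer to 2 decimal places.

861.80

Sorted: 262, 404, 447, 454, 480, 523, 557, 562, 567, 610, 859, 863.
n = 12.
r = (90/100)·(12 + 1) = 11.7.
Rank 11 is 859 and rank 12 is 863.
Interpolate: 859 + 0.7·(863 − 859) = 859 + 0.7·4 = 861.8.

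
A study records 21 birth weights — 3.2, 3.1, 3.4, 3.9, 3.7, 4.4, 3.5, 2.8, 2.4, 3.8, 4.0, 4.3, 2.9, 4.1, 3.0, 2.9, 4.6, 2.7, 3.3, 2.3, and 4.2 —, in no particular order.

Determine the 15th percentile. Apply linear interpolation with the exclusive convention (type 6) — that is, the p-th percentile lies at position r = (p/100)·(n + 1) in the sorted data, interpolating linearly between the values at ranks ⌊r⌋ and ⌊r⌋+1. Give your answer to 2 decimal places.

Sorted: 2.3, 2.4, 2.7, 2.8, 2.9, 2.9, 3.0, 3.1, 3.2, 3.3, 3.4, 3.5, 3.7, 3.8, 3.9, 4.0, 4.1, 4.2, 4.3, 4.4, 4.6.
n = 21.
r = (15/100)·(21 + 1) = 3.3.
Rank 3 is 2.7 and rank 4 is 2.8.
Interpolate: 2.7 + 0.3·(2.8 − 2.7) = 2.7 + 0.3·0.1 = 2.73.

2.73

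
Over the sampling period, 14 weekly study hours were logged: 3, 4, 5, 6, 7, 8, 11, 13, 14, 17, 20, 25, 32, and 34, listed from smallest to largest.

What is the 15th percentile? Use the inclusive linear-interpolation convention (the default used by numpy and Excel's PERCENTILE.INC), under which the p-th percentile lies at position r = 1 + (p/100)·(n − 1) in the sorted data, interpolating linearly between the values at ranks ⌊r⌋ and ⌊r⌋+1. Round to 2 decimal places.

n = 14.
r = 1 + (15/100)·(14 − 1) = 1 + 1.95 = 2.95.
Rank 2 is 4 and rank 3 is 5.
Interpolate: 4 + 0.95·(5 − 4) = 4 + 0.95·1 = 4.95.

4.95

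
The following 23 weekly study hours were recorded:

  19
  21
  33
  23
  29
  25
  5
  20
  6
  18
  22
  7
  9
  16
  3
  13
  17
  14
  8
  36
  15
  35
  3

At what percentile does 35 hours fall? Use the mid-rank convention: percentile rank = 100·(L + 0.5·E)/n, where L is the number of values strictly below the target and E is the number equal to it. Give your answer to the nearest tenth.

Sorted: 3, 3, 5, 6, 7, 8, 9, 13, 14, 15, 16, 17, 18, 19, 20, 21, 22, 23, 25, 29, 33, 35, 36.
Count below 35: L = 21; count equal: E = 1; n = 23.
Percentile rank = 100·(21 + 0.5·1)/23 = 100·21.5/23 = 93.48.

93.5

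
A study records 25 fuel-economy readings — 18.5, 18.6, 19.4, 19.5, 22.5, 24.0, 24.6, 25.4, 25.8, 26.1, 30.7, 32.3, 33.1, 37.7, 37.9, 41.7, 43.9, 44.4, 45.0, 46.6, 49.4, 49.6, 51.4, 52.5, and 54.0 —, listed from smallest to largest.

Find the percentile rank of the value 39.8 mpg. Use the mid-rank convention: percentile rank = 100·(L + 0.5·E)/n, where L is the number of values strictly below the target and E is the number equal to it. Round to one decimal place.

Count below 39.8: L = 15; count equal: E = 0; n = 25.
Percentile rank = 100·(15 + 0.5·0)/25 = 100·15/25 = 60.

60.0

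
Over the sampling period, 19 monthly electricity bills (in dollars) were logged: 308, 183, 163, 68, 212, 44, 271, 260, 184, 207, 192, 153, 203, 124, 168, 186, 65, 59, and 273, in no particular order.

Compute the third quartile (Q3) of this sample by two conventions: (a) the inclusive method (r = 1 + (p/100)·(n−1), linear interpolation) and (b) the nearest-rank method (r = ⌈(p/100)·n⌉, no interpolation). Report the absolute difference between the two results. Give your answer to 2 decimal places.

2.50

Sorted: 44, 59, 65, 68, 124, 153, 163, 168, 183, 184, 186, 192, 203, 207, 212, 260, 271, 273, 308.
n = 19.
(a) r = 14.5; between ranks 14 (207) and 15 (212): 209.5.
(b) the nearest-rank method: rank 15 → 212.
|209.5 − 212| = 2.5.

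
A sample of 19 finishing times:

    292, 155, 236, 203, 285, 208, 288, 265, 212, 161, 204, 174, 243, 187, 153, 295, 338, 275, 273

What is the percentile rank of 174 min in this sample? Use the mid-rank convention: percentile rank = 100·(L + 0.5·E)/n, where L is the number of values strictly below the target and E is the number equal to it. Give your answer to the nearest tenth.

Sorted: 153, 155, 161, 174, 187, 203, 204, 208, 212, 236, 243, 265, 273, 275, 285, 288, 292, 295, 338.
Count below 174: L = 3; count equal: E = 1; n = 19.
Percentile rank = 100·(3 + 0.5·1)/19 = 100·3.5/19 = 18.42.

18.4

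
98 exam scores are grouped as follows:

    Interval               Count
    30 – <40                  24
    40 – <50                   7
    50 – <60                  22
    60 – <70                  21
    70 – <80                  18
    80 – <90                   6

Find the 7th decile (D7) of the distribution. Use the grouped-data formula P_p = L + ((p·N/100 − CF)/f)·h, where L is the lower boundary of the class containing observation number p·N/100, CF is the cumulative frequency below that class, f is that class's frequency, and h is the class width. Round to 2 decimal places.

67.43

N = 98; target position k = 70/100 · 98 = 68.6.
Cumulative frequencies: 24, 31, 53, 74, 92, 98.
Observation 68.6 falls in the class 60 – <70.
L = 60, CF = 53, f = 21, h = 10.
P70 = 60 + ((68.6 − 53)/21)·10 = 60 + 7.42857 = 67.4286.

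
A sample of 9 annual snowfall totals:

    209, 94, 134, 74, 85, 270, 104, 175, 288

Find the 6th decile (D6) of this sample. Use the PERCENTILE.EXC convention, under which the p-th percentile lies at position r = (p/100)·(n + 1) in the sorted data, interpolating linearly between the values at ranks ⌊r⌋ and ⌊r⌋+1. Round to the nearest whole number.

175

Sorted: 74, 85, 94, 104, 134, 175, 209, 270, 288.
n = 9.
r = (60/100)·(9 + 1) = 6.
r is an integer, so P60 is the value at rank 6: 175.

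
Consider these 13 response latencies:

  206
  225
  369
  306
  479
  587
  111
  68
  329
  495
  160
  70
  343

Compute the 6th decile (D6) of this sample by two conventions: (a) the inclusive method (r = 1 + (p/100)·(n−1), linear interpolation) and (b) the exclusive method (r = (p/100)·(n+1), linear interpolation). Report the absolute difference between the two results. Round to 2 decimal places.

2.80

Sorted: 68, 70, 111, 160, 206, 225, 306, 329, 343, 369, 479, 495, 587.
n = 13.
(a) r = 8.2; between ranks 8 (329) and 9 (343): 331.8.
(b) r = 8.4; between ranks 8 (329) and 9 (343): 334.6.
|331.8 − 334.6| = 2.8.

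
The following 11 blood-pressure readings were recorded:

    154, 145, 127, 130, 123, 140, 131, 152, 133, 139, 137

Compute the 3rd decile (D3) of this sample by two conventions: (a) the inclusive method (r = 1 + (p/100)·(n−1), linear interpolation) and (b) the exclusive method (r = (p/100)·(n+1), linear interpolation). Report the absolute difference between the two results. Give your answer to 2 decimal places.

Sorted: 123, 127, 130, 131, 133, 137, 139, 140, 145, 152, 154.
n = 11.
(a) r = 4 → value at rank 4 = 131.
(b) r = 3.6; between ranks 3 (130) and 4 (131): 130.6.
|131 − 130.6| = 0.4.

0.40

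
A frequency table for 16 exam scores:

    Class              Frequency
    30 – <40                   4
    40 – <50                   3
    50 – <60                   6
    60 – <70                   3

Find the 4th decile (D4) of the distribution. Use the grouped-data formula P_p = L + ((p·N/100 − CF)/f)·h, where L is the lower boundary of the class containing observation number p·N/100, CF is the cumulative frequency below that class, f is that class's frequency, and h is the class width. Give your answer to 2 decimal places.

N = 16; target position k = 40/100 · 16 = 6.4.
Cumulative frequencies: 4, 7, 13, 16.
Observation 6.4 falls in the class 40 – <50.
L = 40, CF = 4, f = 3, h = 10.
P40 = 40 + ((6.4 − 4)/3)·10 = 40 + 8 = 48.

48.00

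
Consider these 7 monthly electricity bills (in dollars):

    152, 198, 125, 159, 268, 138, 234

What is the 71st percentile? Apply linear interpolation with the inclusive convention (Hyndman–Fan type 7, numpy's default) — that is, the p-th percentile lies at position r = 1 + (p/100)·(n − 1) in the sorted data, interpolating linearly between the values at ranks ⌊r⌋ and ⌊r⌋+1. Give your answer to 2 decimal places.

Sorted: 125, 138, 152, 159, 198, 234, 268.
n = 7.
r = 1 + (71/100)·(7 − 1) = 1 + 4.26 = 5.26.
Rank 5 is 198 and rank 6 is 234.
Interpolate: 198 + 0.26·(234 − 198) = 198 + 0.26·36 = 207.36.

207.36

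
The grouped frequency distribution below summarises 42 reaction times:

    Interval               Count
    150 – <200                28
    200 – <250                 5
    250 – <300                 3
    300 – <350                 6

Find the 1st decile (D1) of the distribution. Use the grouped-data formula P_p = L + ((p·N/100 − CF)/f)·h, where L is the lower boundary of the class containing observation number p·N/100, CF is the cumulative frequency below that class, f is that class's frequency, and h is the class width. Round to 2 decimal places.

N = 42; target position k = 10/100 · 42 = 4.2.
Cumulative frequencies: 28, 33, 36, 42.
Observation 4.2 falls in the class 150 – <200.
L = 150, CF = 0, f = 28, h = 50.
P10 = 150 + ((4.2 − 0)/28)·50 = 150 + 7.5 = 157.5.

157.50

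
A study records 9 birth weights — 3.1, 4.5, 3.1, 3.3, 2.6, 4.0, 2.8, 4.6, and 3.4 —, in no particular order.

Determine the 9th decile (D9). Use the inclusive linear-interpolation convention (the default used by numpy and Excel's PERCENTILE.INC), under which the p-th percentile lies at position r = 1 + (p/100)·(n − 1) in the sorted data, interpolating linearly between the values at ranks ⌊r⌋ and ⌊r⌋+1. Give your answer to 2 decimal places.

4.52

Sorted: 2.6, 2.8, 3.1, 3.1, 3.3, 3.4, 4.0, 4.5, 4.6.
n = 9.
r = 1 + (90/100)·(9 − 1) = 1 + 7.2 = 8.2.
Rank 8 is 4.5 and rank 9 is 4.6.
Interpolate: 4.5 + 0.2·(4.6 − 4.5) = 4.5 + 0.2·0.1 = 4.52.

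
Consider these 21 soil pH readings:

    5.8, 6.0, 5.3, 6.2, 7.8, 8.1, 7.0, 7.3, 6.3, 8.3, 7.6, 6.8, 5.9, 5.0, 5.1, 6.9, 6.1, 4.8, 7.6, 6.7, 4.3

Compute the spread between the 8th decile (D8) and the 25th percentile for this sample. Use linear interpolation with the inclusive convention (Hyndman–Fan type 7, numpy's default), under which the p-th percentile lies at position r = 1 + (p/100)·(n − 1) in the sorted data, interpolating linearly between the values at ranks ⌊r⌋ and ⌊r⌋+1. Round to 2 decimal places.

1.80

Sorted: 4.3, 4.8, 5.0, 5.1, 5.3, 5.8, 5.9, 6.0, 6.1, 6.2, 6.3, 6.7, 6.8, 6.9, 7.0, 7.3, 7.6, 7.6, 7.8, 8.1, 8.3.
n = 21.
P25: r = 6 (integer) → 5.8.
P80: r = 17 (integer) → 7.6.
Difference: 7.6 − 5.8 = 1.8.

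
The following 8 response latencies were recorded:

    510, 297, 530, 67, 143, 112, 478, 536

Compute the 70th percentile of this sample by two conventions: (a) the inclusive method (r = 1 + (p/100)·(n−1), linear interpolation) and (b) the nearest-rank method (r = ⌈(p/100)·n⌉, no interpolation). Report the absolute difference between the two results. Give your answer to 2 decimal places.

Sorted: 67, 112, 143, 297, 478, 510, 530, 536.
n = 8.
(a) r = 5.9; between ranks 5 (478) and 6 (510): 506.8.
(b) the nearest-rank method: rank 6 → 510.
|506.8 − 510| = 3.2.

3.20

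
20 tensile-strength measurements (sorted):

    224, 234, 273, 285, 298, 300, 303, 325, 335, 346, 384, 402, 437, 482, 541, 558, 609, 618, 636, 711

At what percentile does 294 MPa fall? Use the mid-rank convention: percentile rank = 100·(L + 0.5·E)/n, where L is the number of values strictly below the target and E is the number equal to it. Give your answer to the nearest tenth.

20.0

Count below 294: L = 4; count equal: E = 0; n = 20.
Percentile rank = 100·(4 + 0.5·0)/20 = 100·4/20 = 20.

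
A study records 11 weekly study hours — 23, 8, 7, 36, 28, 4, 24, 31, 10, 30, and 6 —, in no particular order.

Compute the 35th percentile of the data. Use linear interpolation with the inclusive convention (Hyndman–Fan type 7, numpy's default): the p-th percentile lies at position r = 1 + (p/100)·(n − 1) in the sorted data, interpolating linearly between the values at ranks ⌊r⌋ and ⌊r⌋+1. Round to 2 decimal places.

9.00

Sorted: 4, 6, 7, 8, 10, 23, 24, 28, 30, 31, 36.
n = 11.
r = 1 + (35/100)·(11 − 1) = 1 + 3.5 = 4.5.
Rank 4 is 8 and rank 5 is 10.
Interpolate: 8 + 0.5·(10 − 8) = 8 + 0.5·2 = 9.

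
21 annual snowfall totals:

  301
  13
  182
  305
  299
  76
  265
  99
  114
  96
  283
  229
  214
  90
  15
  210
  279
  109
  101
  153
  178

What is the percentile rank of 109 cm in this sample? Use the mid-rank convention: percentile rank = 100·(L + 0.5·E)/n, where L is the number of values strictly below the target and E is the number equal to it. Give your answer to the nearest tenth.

35.7

Sorted: 13, 15, 76, 90, 96, 99, 101, 109, 114, 153, 178, 182, 210, 214, 229, 265, 279, 283, 299, 301, 305.
Count below 109: L = 7; count equal: E = 1; n = 21.
Percentile rank = 100·(7 + 0.5·1)/21 = 100·7.5/21 = 35.71.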